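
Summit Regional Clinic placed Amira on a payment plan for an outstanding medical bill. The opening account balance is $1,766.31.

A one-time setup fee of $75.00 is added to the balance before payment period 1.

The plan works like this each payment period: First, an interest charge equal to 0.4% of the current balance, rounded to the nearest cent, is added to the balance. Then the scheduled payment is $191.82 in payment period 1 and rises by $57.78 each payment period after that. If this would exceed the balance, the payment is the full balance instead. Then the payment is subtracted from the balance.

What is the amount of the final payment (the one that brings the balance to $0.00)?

# | Opening | Interest | Payment | End bal
1 | $1,841.31 | $7.37 | $191.82 | $1,656.86
2 | $1,656.86 | $6.63 | $249.60 | $1,413.89
3 | $1,413.89 | $5.66 | $307.38 | $1,112.17
4 | $1,112.17 | $4.45 | $365.16 | $751.46
5 | $751.46 | $3.01 | $422.94 | $331.53
6 | $331.53 | $1.33 | $332.86 | $0.00

$332.86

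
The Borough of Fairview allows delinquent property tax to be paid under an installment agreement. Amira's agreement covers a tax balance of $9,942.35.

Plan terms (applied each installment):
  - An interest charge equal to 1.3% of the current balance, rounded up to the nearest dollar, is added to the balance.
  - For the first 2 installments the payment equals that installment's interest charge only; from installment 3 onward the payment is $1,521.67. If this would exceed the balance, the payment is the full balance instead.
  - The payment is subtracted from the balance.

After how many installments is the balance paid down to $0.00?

Installment 1: opening $9,942.35; interest $130.00 → $10,072.35; payment $130.00; balance $9,942.35
Installment 2: opening $9,942.35; interest $130.00 → $10,072.35; payment $130.00; balance $9,942.35
Installment 3: opening $9,942.35; interest $130.00 → $10,072.35; payment $1,521.67; balance $8,550.68
Installment 4: opening $8,550.68; interest $112.00 → $8,662.68; payment $1,521.67; balance $7,141.01
Installment 5: opening $7,141.01; interest $93.00 → $7,234.01; payment $1,521.67; balance $5,712.34
Installment 6: opening $5,712.34; interest $75.00 → $5,787.34; payment $1,521.67; balance $4,265.67
Installment 7: opening $4,265.67; interest $56.00 → $4,321.67; payment $1,521.67; balance $2,800.00
Installment 8: opening $2,800.00; interest $37.00 → $2,837.00; payment $1,521.67; balance $1,315.33
Installment 9: opening $1,315.33; interest $18.00 → $1,333.33; payment $1,333.33; balance $0.00
Balance reaches $0.00 in installment 9.

9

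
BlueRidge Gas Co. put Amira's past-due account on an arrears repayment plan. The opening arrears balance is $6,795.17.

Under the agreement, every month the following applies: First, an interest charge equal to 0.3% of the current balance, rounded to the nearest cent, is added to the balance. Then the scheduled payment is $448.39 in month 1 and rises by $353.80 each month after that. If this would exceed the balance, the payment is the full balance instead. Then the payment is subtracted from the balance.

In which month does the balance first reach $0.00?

6

Month 1: $6,795.17 +$20.39 interest = $6,815.56; pay $448.39 → $6,367.17
Month 2: $6,367.17 +$19.10 interest = $6,386.27; pay $802.19 → $5,584.08
Month 3: $5,584.08 +$16.75 interest = $5,600.83; pay $1,155.99 → $4,444.84
Month 4: $4,444.84 +$13.33 interest = $4,458.17; pay $1,509.79 → $2,948.38
Month 5: $2,948.38 +$8.85 interest = $2,957.23; pay $1,863.59 → $1,093.64
Month 6: $1,093.64 +$3.28 interest = $1,096.92; pay $1,096.92 → $0.00
Balance reaches $0.00 in month 6.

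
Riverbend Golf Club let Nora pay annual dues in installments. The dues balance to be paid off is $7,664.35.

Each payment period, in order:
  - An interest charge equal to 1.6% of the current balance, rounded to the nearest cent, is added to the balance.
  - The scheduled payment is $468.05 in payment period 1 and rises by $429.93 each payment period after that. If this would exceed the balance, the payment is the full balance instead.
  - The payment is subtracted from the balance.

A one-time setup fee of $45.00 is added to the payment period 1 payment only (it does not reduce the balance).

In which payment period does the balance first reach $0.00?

Payment period 1: opening $7,664.35; interest $122.63 → $7,786.98; payment $468.05 (+ $45.00 fee); balance $7,318.93
Payment period 2: opening $7,318.93; interest $117.10 → $7,436.03; payment $897.98; balance $6,538.05
Payment period 3: opening $6,538.05; interest $104.61 → $6,642.66; payment $1,327.91; balance $5,314.75
Payment period 4: opening $5,314.75; interest $85.04 → $5,399.79; payment $1,757.84; balance $3,641.95
Payment period 5: opening $3,641.95; interest $58.27 → $3,700.22; payment $2,187.77; balance $1,512.45
Payment period 6: opening $1,512.45; interest $24.20 → $1,536.65; payment $1,536.65; balance $0.00
Balance reaches $0.00 in payment period 6.

6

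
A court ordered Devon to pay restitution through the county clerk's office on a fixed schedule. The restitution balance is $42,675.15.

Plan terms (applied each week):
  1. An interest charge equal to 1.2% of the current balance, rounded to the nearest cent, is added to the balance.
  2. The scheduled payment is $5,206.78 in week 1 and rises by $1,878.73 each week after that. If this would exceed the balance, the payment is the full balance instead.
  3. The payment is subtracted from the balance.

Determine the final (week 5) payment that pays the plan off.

Week 1: $42,675.15 +$512.10 interest = $43,187.25; pay $5,206.78 → $37,980.47
Week 2: $37,980.47 +$455.77 interest = $38,436.24; pay $7,085.51 → $31,350.73
Week 3: $31,350.73 +$376.21 interest = $31,726.94; pay $8,964.24 → $22,762.70
Week 4: $22,762.70 +$273.15 interest = $23,035.85; pay $10,842.97 → $12,192.88
Week 5: $12,192.88 +$146.31 interest = $12,339.19; pay $12,339.19 → $0.00

$12,339.19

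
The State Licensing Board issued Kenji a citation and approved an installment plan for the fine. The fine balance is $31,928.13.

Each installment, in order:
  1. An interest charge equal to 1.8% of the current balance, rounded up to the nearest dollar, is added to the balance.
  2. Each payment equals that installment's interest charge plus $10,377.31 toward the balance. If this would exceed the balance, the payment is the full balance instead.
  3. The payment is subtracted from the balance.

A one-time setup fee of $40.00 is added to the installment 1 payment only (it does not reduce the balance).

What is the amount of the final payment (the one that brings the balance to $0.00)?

$811.20

# | Opening | Interest | Payment | Fee | End bal
1 | $31,928.13 | $575.00 | $10,952.31 | $40.00 | $21,550.82
2 | $21,550.82 | $388.00 | $10,765.31 | — | $11,173.51
3 | $11,173.51 | $202.00 | $10,579.31 | — | $796.20
4 | $796.20 | $15.00 | $811.20 | — | $0.00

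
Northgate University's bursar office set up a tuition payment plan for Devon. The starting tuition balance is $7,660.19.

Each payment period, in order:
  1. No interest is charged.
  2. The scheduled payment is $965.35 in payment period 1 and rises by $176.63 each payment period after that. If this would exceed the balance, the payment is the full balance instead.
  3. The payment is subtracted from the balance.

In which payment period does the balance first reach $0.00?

Payment period 1: $7,660.19 − $965.35 → $6,694.84
Payment period 2: $6,694.84 − $1,141.98 → $5,552.86
Payment period 3: $5,552.86 − $1,318.61 → $4,234.25
Payment period 4: $4,234.25 − $1,495.24 → $2,739.01
Payment period 5: $2,739.01 − $1,671.87 → $1,067.14
Payment period 6: $1,067.14 − $1,067.14 → $0.00
Balance reaches $0.00 in payment period 6.

6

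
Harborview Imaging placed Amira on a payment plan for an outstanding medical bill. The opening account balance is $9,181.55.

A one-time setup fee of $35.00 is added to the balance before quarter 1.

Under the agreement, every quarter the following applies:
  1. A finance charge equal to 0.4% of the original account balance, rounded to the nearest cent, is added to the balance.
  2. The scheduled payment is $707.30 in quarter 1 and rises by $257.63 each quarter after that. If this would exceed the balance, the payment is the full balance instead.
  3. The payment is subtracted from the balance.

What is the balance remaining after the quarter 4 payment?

Quarter 1: opening $9,216.55; interest $36.73 → $9,253.28; payment $707.30; balance $8,545.98
Quarter 2: opening $8,545.98; interest $36.73 → $8,582.71; payment $964.93; balance $7,617.78
Quarter 3: opening $7,617.78; interest $36.73 → $7,654.51; payment $1,222.56; balance $6,431.95
Quarter 4: opening $6,431.95; interest $36.73 → $6,468.68; payment $1,480.19; balance $4,988.49

$4,988.49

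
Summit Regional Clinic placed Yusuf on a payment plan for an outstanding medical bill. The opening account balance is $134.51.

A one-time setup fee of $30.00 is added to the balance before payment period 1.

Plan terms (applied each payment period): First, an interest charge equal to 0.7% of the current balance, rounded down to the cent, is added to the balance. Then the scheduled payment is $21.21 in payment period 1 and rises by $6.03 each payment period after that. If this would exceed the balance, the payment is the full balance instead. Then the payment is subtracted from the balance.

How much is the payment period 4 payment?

# | Opening | Interest | Payment | End bal
1 | $164.51 | $1.15 | $21.21 | $144.45
2 | $144.45 | $1.01 | $27.24 | $118.22
3 | $118.22 | $0.82 | $33.27 | $85.77
4 | $85.77 | $0.60 | $39.30 | $47.07

$39.30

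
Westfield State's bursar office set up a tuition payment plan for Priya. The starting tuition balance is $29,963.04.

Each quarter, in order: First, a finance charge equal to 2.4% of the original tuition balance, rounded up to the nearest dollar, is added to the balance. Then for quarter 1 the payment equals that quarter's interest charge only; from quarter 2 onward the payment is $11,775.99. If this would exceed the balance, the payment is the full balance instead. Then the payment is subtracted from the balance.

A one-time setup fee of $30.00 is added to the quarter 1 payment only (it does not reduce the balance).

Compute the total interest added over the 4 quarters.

Quarter 1: opening $29,963.04; interest $720.00 → $30,683.04; payment $720.00 (+ $30.00 fee); balance $29,963.04
Quarter 2: opening $29,963.04; interest $720.00 → $30,683.04; payment $11,775.99; balance $18,907.05
Quarter 3: opening $18,907.05; interest $720.00 → $19,627.05; payment $11,775.99; balance $7,851.06
Quarter 4: opening $7,851.06; interest $720.00 → $8,571.06; payment $8,571.06; balance $0.00
Total interest: $720.00 + $720.00 + $720.00 + $720.00 = $2,880.00

$2,880.00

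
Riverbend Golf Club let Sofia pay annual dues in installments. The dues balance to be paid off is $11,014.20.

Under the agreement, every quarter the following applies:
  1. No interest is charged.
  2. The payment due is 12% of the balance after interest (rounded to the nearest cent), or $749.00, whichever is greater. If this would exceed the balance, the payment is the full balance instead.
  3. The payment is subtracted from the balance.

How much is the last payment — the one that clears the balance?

$569.55

Quarter 1: opening $11,014.20; payment $1,321.70; balance $9,692.50
Quarter 2: opening $9,692.50; payment $1,163.10; balance $8,529.40
Quarter 3: opening $8,529.40; payment $1,023.53; balance $7,505.87
Quarter 4: opening $7,505.87; payment $900.70; balance $6,605.17
Quarter 5: opening $6,605.17; payment $792.62; balance $5,812.55
Quarter 6: opening $5,812.55; payment $749.00; balance $5,063.55
Quarter 7: opening $5,063.55; payment $749.00; balance $4,314.55
Quarter 8: opening $4,314.55; payment $749.00; balance $3,565.55
Quarter 9: opening $3,565.55; payment $749.00; balance $2,816.55
Quarter 10: opening $2,816.55; payment $749.00; balance $2,067.55
Quarter 11: opening $2,067.55; payment $749.00; balance $1,318.55
Quarter 12: opening $1,318.55; payment $749.00; balance $569.55
Quarter 13: opening $569.55; payment $569.55; balance $0.00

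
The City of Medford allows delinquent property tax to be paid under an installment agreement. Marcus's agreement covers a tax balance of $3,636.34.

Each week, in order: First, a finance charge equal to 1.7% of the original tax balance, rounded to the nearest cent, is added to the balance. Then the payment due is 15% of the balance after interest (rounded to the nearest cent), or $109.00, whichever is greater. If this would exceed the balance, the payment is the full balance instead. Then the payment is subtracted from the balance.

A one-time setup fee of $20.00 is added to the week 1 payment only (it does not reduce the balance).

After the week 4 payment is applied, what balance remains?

Week 1: $3,636.34 +$61.82 interest = $3,698.16; pay $554.72 (+ $20.00 fee) → $3,143.44
Week 2: $3,143.44 +$61.82 interest = $3,205.26; pay $480.79 → $2,724.47
Week 3: $2,724.47 +$61.82 interest = $2,786.29; pay $417.94 → $2,368.35
Week 4: $2,368.35 +$61.82 interest = $2,430.17; pay $364.53 → $2,065.64

$2,065.64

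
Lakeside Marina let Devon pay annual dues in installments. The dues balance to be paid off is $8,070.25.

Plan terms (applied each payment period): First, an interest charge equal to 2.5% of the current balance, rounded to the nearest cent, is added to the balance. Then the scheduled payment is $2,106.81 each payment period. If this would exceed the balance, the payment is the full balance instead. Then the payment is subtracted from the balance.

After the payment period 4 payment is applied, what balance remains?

Payment period 1: $8,070.25 +$201.76 interest = $8,272.01; pay $2,106.81 → $6,165.20
Payment period 2: $6,165.20 +$154.13 interest = $6,319.33; pay $2,106.81 → $4,212.52
Payment period 3: $4,212.52 +$105.31 interest = $4,317.83; pay $2,106.81 → $2,211.02
Payment period 4: $2,211.02 +$55.28 interest = $2,266.30; pay $2,106.81 → $159.49

$159.49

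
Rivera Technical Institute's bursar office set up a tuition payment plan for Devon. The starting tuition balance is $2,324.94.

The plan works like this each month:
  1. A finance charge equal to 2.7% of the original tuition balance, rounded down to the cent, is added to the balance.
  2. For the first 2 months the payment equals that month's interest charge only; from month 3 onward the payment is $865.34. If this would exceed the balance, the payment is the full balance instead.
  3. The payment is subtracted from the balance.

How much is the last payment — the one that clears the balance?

# | Opening | Interest | Payment | End bal
1 | $2,324.94 | $62.77 | $62.77 | $2,324.94
2 | $2,324.94 | $62.77 | $62.77 | $2,324.94
3 | $2,324.94 | $62.77 | $865.34 | $1,522.37
4 | $1,522.37 | $62.77 | $865.34 | $719.80
5 | $719.80 | $62.77 | $782.57 | $0.00

$782.57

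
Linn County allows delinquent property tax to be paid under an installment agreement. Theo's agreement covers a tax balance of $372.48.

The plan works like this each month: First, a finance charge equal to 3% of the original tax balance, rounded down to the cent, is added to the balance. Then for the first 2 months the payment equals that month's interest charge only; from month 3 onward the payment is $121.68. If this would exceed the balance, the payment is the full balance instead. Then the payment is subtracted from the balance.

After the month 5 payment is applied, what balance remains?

Month 1: opening $372.48; interest $11.17 → $383.65; payment $11.17; balance $372.48
Month 2: opening $372.48; interest $11.17 → $383.65; payment $11.17; balance $372.48
Month 3: opening $372.48; interest $11.17 → $383.65; payment $121.68; balance $261.97
Month 4: opening $261.97; interest $11.17 → $273.14; payment $121.68; balance $151.46
Month 5: opening $151.46; interest $11.17 → $162.63; payment $121.68; balance $40.95

$40.95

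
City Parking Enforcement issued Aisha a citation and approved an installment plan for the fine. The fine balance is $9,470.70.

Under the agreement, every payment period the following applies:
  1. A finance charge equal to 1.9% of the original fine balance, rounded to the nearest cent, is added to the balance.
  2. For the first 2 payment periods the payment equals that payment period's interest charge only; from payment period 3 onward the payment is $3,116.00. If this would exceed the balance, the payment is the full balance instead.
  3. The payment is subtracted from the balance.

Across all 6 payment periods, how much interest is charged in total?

Payment period 1: opening $9,470.70; interest $179.94 → $9,650.64; payment $179.94; balance $9,470.70
Payment period 2: opening $9,470.70; interest $179.94 → $9,650.64; payment $179.94; balance $9,470.70
Payment period 3: opening $9,470.70; interest $179.94 → $9,650.64; payment $3,116.00; balance $6,534.64
Payment period 4: opening $6,534.64; interest $179.94 → $6,714.58; payment $3,116.00; balance $3,598.58
Payment period 5: opening $3,598.58; interest $179.94 → $3,778.52; payment $3,116.00; balance $662.52
Payment period 6: opening $662.52; interest $179.94 → $842.46; payment $842.46; balance $0.00
Total interest: $179.94 + $179.94 + $179.94 + $179.94 + $179.94 + $179.94 = $1,079.64

$1,079.64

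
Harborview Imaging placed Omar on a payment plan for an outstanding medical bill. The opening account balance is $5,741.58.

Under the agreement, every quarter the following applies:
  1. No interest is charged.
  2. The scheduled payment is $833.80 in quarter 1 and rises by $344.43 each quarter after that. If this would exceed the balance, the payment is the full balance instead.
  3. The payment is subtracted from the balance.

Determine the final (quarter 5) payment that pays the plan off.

Quarter 1: $5,741.58 − $833.80 → $4,907.78
Quarter 2: $4,907.78 − $1,178.23 → $3,729.55
Quarter 3: $3,729.55 − $1,522.66 → $2,206.89
Quarter 4: $2,206.89 − $1,867.09 → $339.80
Quarter 5: $339.80 − $339.80 → $0.00

$339.80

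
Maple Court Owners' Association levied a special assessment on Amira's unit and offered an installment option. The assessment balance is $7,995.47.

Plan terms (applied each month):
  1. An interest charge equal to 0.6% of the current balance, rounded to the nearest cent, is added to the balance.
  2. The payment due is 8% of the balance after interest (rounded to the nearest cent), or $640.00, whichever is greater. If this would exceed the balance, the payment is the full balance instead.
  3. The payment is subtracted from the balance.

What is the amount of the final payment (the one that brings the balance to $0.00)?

Month 1: opening $7,995.47; interest $47.97 → $8,043.44; payment $643.48; balance $7,399.96
Month 2: opening $7,399.96; interest $44.40 → $7,444.36; payment $640.00; balance $6,804.36
Month 3: opening $6,804.36; interest $40.83 → $6,845.19; payment $640.00; balance $6,205.19
Month 4: opening $6,205.19; interest $37.23 → $6,242.42; payment $640.00; balance $5,602.42
Month 5: opening $5,602.42; interest $33.61 → $5,636.03; payment $640.00; balance $4,996.03
Month 6: opening $4,996.03; interest $29.98 → $5,026.01; payment $640.00; balance $4,386.01
Month 7: opening $4,386.01; interest $26.32 → $4,412.33; payment $640.00; balance $3,772.33
Month 8: opening $3,772.33; interest $22.63 → $3,794.96; payment $640.00; balance $3,154.96
Month 9: opening $3,154.96; interest $18.93 → $3,173.89; payment $640.00; balance $2,533.89
Month 10: opening $2,533.89; interest $15.20 → $2,549.09; payment $640.00; balance $1,909.09
Month 11: opening $1,909.09; interest $11.45 → $1,920.54; payment $640.00; balance $1,280.54
Month 12: opening $1,280.54; interest $7.68 → $1,288.22; payment $640.00; balance $648.22
Month 13: opening $648.22; interest $3.89 → $652.11; payment $640.00; balance $12.11
Month 14: opening $12.11; interest $0.07 → $12.18; payment $12.18; balance $0.00

$12.18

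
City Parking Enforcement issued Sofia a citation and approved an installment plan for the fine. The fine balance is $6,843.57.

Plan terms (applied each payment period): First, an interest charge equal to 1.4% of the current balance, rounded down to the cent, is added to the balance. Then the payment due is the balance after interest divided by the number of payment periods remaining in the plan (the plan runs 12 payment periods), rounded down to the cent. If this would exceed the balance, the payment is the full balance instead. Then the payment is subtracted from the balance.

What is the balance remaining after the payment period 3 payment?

$5,351.28

# | Opening | Interest | Payment | End bal
1 | $6,843.57 | $95.80 | $578.28 | $6,361.09
2 | $6,361.09 | $89.05 | $586.37 | $5,863.77
3 | $5,863.77 | $82.09 | $594.58 | $5,351.28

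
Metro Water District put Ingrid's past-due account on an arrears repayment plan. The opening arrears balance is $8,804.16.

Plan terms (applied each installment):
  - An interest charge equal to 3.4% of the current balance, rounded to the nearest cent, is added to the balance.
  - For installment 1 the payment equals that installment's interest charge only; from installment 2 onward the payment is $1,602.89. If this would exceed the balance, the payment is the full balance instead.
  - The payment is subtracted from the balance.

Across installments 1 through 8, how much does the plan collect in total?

$10,213.58

Installment 1: opening $8,804.16; interest $299.34 → $9,103.50; payment $299.34; balance $8,804.16
Installment 2: opening $8,804.16; interest $299.34 → $9,103.50; payment $1,602.89; balance $7,500.61
Installment 3: opening $7,500.61; interest $255.02 → $7,755.63; payment $1,602.89; balance $6,152.74
Installment 4: opening $6,152.74; interest $209.19 → $6,361.93; payment $1,602.89; balance $4,759.04
Installment 5: opening $4,759.04; interest $161.81 → $4,920.85; payment $1,602.89; balance $3,317.96
Installment 6: opening $3,317.96; interest $112.81 → $3,430.77; payment $1,602.89; balance $1,827.88
Installment 7: opening $1,827.88; interest $62.15 → $1,890.03; payment $1,602.89; balance $287.14
Installment 8: opening $287.14; interest $9.76 → $296.90; payment $296.90; balance $0.00
Total paid: $10,213.58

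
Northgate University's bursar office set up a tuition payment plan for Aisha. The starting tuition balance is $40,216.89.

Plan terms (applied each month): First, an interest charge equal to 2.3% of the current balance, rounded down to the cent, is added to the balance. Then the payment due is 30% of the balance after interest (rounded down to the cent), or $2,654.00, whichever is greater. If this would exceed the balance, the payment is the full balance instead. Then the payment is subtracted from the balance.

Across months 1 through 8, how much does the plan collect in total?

Month 1: opening $40,216.89; interest $924.98 → $41,141.87; payment $12,342.56; balance $28,799.31
Month 2: opening $28,799.31; interest $662.38 → $29,461.69; payment $8,838.50; balance $20,623.19
Month 3: opening $20,623.19; interest $474.33 → $21,097.52; payment $6,329.25; balance $14,768.27
Month 4: opening $14,768.27; interest $339.67 → $15,107.94; payment $4,532.38; balance $10,575.56
Month 5: opening $10,575.56; interest $243.23 → $10,818.79; payment $3,245.63; balance $7,573.16
Month 6: opening $7,573.16; interest $174.18 → $7,747.34; payment $2,654.00; balance $5,093.34
Month 7: opening $5,093.34; interest $117.14 → $5,210.48; payment $2,654.00; balance $2,556.48
Month 8: opening $2,556.48; interest $58.79 → $2,615.27; payment $2,615.27; balance $0.00
Total paid: $43,211.59

$43,211.59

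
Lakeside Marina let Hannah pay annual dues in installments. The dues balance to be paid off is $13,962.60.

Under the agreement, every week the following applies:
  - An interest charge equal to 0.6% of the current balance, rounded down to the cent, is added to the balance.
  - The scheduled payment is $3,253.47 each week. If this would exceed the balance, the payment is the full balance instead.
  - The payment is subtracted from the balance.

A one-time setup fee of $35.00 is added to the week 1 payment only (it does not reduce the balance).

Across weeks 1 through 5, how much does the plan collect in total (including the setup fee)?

$14,225.12

Week 1: $13,962.60 +$83.77 interest = $14,046.37; pay $3,253.47 (+ $35.00 fee) → $10,792.90
Week 2: $10,792.90 +$64.75 interest = $10,857.65; pay $3,253.47 → $7,604.18
Week 3: $7,604.18 +$45.62 interest = $7,649.80; pay $3,253.47 → $4,396.33
Week 4: $4,396.33 +$26.37 interest = $4,422.70; pay $3,253.47 → $1,169.23
Week 5: $1,169.23 +$7.01 interest = $1,176.24; pay $1,176.24 → $0.00
Total paid: $14,225.12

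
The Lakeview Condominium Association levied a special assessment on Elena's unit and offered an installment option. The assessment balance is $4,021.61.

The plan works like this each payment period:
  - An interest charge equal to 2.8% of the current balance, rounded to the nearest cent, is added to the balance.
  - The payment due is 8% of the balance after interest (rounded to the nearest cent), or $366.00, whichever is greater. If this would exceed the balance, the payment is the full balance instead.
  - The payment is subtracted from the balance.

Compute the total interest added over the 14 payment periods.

$852.63

# | Opening | Interest | Payment | End bal
1 | $4,021.61 | $112.61 | $366.00 | $3,768.22
2 | $3,768.22 | $105.51 | $366.00 | $3,507.73
3 | $3,507.73 | $98.22 | $366.00 | $3,239.95
4 | $3,239.95 | $90.72 | $366.00 | $2,964.67
5 | $2,964.67 | $83.01 | $366.00 | $2,681.68
6 | $2,681.68 | $75.09 | $366.00 | $2,390.77
7 | $2,390.77 | $66.94 | $366.00 | $2,091.71
8 | $2,091.71 | $58.57 | $366.00 | $1,784.28
9 | $1,784.28 | $49.96 | $366.00 | $1,468.24
10 | $1,468.24 | $41.11 | $366.00 | $1,143.35
11 | $1,143.35 | $32.01 | $366.00 | $809.36
12 | $809.36 | $22.66 | $366.00 | $466.02
13 | $466.02 | $13.05 | $366.00 | $113.07
14 | $113.07 | $3.17 | $116.24 | $0.00
Total interest: $112.61 + $105.51 + $98.22 + $90.72 + $83.01 + $75.09 + $66.94 + $58.57 + $49.96 + $41.11 + $32.01 + $22.66 + $13.05 + $3.17 = $852.63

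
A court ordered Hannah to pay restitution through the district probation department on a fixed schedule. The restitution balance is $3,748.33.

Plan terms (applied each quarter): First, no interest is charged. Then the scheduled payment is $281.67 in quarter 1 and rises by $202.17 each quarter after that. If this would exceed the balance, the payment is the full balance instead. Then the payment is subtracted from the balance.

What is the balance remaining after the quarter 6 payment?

$0.00

Quarter 1: $3,748.33 − $281.67 → $3,466.66
Quarter 2: $3,466.66 − $483.84 → $2,982.82
Quarter 3: $2,982.82 − $686.01 → $2,296.81
Quarter 4: $2,296.81 − $888.18 → $1,408.63
Quarter 5: $1,408.63 − $1,090.35 → $318.28
Quarter 6: $318.28 − $318.28 → $0.00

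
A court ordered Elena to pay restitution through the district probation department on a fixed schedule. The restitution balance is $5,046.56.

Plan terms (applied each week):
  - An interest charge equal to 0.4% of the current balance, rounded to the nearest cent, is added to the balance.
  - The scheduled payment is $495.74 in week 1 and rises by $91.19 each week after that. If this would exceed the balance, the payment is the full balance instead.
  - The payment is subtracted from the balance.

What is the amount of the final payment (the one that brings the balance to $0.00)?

$792.55

Week 1: $5,046.56 +$20.19 interest = $5,066.75; pay $495.74 → $4,571.01
Week 2: $4,571.01 +$18.28 interest = $4,589.29; pay $586.93 → $4,002.36
Week 3: $4,002.36 +$16.01 interest = $4,018.37; pay $678.12 → $3,340.25
Week 4: $3,340.25 +$13.36 interest = $3,353.61; pay $769.31 → $2,584.30
Week 5: $2,584.30 +$10.34 interest = $2,594.64; pay $860.50 → $1,734.14
Week 6: $1,734.14 +$6.94 interest = $1,741.08; pay $951.69 → $789.39
Week 7: $789.39 +$3.16 interest = $792.55; pay $792.55 → $0.00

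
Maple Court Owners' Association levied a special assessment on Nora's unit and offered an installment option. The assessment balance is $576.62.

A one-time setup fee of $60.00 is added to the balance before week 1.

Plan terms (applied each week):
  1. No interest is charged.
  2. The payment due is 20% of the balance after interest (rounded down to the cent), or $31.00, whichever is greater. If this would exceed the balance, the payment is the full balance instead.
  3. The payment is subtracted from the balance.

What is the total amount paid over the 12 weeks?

# | Opening | Payment | End bal
1 | $636.62 | $127.32 | $509.30
2 | $509.30 | $101.86 | $407.44
3 | $407.44 | $81.48 | $325.96
4 | $325.96 | $65.19 | $260.77
5 | $260.77 | $52.15 | $208.62
6 | $208.62 | $41.72 | $166.90
7 | $166.90 | $33.38 | $133.52
8 | $133.52 | $31.00 | $102.52
9 | $102.52 | $31.00 | $71.52
10 | $71.52 | $31.00 | $40.52
11 | $40.52 | $31.00 | $9.52
12 | $9.52 | $9.52 | $0.00
Total paid: $636.62

$636.62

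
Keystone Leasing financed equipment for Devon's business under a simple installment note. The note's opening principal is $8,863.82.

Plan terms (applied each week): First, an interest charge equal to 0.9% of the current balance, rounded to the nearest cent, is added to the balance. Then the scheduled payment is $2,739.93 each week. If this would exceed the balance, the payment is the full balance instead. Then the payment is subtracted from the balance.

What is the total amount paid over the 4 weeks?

$9,038.40

Week 1: $8,863.82 +$79.77 interest = $8,943.59; pay $2,739.93 → $6,203.66
Week 2: $6,203.66 +$55.83 interest = $6,259.49; pay $2,739.93 → $3,519.56
Week 3: $3,519.56 +$31.68 interest = $3,551.24; pay $2,739.93 → $811.31
Week 4: $811.31 +$7.30 interest = $818.61; pay $818.61 → $0.00
Total paid: $9,038.40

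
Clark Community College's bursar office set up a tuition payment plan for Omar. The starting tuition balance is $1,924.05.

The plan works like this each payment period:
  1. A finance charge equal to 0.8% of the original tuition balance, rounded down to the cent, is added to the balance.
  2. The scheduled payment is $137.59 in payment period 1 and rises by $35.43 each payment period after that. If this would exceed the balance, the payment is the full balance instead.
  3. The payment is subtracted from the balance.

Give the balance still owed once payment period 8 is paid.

$0.00

Payment period 1: opening $1,924.05; interest $15.39 → $1,939.44; payment $137.59; balance $1,801.85
Payment period 2: opening $1,801.85; interest $15.39 → $1,817.24; payment $173.02; balance $1,644.22
Payment period 3: opening $1,644.22; interest $15.39 → $1,659.61; payment $208.45; balance $1,451.16
Payment period 4: opening $1,451.16; interest $15.39 → $1,466.55; payment $243.88; balance $1,222.67
Payment period 5: opening $1,222.67; interest $15.39 → $1,238.06; payment $279.31; balance $958.75
Payment period 6: opening $958.75; interest $15.39 → $974.14; payment $314.74; balance $659.40
Payment period 7: opening $659.40; interest $15.39 → $674.79; payment $350.17; balance $324.62
Payment period 8: opening $324.62; interest $15.39 → $340.01; payment $340.01; balance $0.00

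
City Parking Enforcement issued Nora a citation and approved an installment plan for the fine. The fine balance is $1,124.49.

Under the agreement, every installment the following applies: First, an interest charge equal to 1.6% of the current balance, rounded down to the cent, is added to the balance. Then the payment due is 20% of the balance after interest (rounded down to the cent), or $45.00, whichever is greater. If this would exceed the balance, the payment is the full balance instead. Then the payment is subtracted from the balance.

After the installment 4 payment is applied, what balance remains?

$490.79

# | Opening | Interest | Payment | End bal
1 | $1,124.49 | $17.99 | $228.49 | $913.99
2 | $913.99 | $14.62 | $185.72 | $742.89
3 | $742.89 | $11.88 | $150.95 | $603.82
4 | $603.82 | $9.66 | $122.69 | $490.79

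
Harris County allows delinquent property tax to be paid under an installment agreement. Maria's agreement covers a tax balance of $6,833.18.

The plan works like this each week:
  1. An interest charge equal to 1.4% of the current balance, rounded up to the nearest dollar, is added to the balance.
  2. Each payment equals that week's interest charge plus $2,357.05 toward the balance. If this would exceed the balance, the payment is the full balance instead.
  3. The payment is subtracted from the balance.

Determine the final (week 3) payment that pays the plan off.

Week 1: $6,833.18 +$96.00 interest = $6,929.18; pay $2,453.05 → $4,476.13
Week 2: $4,476.13 +$63.00 interest = $4,539.13; pay $2,420.05 → $2,119.08
Week 3: $2,119.08 +$30.00 interest = $2,149.08; pay $2,149.08 → $0.00

$2,149.08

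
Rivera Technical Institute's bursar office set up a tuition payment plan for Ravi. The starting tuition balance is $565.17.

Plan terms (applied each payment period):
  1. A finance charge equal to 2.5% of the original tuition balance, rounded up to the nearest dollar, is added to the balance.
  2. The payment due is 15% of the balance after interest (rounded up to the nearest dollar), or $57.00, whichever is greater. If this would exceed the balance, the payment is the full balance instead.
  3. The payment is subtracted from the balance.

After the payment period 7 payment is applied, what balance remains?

$208.17

Payment period 1: $565.17 +$15.00 interest = $580.17; pay $88.00 → $492.17
Payment period 2: $492.17 +$15.00 interest = $507.17; pay $77.00 → $430.17
Payment period 3: $430.17 +$15.00 interest = $445.17; pay $67.00 → $378.17
Payment period 4: $378.17 +$15.00 interest = $393.17; pay $59.00 → $334.17
Payment period 5: $334.17 +$15.00 interest = $349.17; pay $57.00 → $292.17
Payment period 6: $292.17 +$15.00 interest = $307.17; pay $57.00 → $250.17
Payment period 7: $250.17 +$15.00 interest = $265.17; pay $57.00 → $208.17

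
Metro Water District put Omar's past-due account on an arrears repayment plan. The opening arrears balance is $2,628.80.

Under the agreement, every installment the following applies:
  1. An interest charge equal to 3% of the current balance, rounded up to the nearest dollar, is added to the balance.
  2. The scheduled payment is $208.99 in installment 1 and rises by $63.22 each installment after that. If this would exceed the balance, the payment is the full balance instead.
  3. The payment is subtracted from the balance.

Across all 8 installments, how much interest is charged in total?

Installment 1: $2,628.80 +$79.00 interest = $2,707.80; pay $208.99 → $2,498.81
Installment 2: $2,498.81 +$75.00 interest = $2,573.81; pay $272.21 → $2,301.60
Installment 3: $2,301.60 +$70.00 interest = $2,371.60; pay $335.43 → $2,036.17
Installment 4: $2,036.17 +$62.00 interest = $2,098.17; pay $398.65 → $1,699.52
Installment 5: $1,699.52 +$51.00 interest = $1,750.52; pay $461.87 → $1,288.65
Installment 6: $1,288.65 +$39.00 interest = $1,327.65; pay $525.09 → $802.56
Installment 7: $802.56 +$25.00 interest = $827.56; pay $588.31 → $239.25
Installment 8: $239.25 +$8.00 interest = $247.25; pay $247.25 → $0.00
Total interest: $79.00 + $75.00 + $70.00 + $62.00 + $51.00 + $39.00 + $25.00 + $8.00 = $409.00

$409.00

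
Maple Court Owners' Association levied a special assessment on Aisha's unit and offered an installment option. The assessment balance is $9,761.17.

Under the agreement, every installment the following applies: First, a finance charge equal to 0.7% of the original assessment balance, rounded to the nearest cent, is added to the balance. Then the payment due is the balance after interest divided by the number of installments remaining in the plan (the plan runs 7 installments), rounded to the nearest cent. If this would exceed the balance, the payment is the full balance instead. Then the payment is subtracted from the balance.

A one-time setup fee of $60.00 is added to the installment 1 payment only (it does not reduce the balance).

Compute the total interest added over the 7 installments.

$478.31

Installment 1: opening $9,761.17; interest $68.33 → $9,829.50; payment $1,404.21 (+ $60.00 fee); balance $8,425.29
Installment 2: opening $8,425.29; interest $68.33 → $8,493.62; payment $1,415.60; balance $7,078.02
Installment 3: opening $7,078.02; interest $68.33 → $7,146.35; payment $1,429.27; balance $5,717.08
Installment 4: opening $5,717.08; interest $68.33 → $5,785.41; payment $1,446.35; balance $4,339.06
Installment 5: opening $4,339.06; interest $68.33 → $4,407.39; payment $1,469.13; balance $2,938.26
Installment 6: opening $2,938.26; interest $68.33 → $3,006.59; payment $1,503.30; balance $1,503.29
Installment 7: opening $1,503.29; interest $68.33 → $1,571.62; payment $1,571.62; balance $0.00
Total interest: $68.33 + $68.33 + $68.33 + $68.33 + $68.33 + $68.33 + $68.33 = $478.31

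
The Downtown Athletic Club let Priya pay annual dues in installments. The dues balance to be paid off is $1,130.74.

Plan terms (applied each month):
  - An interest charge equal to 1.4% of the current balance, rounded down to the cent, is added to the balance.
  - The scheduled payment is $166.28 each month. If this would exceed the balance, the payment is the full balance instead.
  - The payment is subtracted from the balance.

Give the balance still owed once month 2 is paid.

Month 1: opening $1,130.74; interest $15.83 → $1,146.57; payment $166.28; balance $980.29
Month 2: opening $980.29; interest $13.72 → $994.01; payment $166.28; balance $827.73

$827.73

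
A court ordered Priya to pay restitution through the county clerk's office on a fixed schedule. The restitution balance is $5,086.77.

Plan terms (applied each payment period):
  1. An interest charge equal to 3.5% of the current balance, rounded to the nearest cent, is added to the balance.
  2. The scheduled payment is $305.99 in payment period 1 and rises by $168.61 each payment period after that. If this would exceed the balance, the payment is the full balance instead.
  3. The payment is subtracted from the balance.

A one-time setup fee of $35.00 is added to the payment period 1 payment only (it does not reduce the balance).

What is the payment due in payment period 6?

$1,149.04

Payment period 1: $5,086.77 +$178.04 interest = $5,264.81; pay $305.99 (+ $35.00 fee) → $4,958.82
Payment period 2: $4,958.82 +$173.56 interest = $5,132.38; pay $474.60 → $4,657.78
Payment period 3: $4,657.78 +$163.02 interest = $4,820.80; pay $643.21 → $4,177.59
Payment period 4: $4,177.59 +$146.22 interest = $4,323.81; pay $811.82 → $3,511.99
Payment period 5: $3,511.99 +$122.92 interest = $3,634.91; pay $980.43 → $2,654.48
Payment period 6: $2,654.48 +$92.91 interest = $2,747.39; pay $1,149.04 → $1,598.35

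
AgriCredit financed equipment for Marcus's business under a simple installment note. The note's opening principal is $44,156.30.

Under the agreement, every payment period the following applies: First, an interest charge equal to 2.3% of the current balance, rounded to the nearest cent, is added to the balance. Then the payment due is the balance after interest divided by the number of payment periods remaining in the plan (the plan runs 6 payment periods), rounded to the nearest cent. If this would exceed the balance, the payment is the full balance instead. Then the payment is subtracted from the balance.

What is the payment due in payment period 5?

# | Opening | Interest | Payment | End bal
1 | $44,156.30 | $1,015.59 | $7,528.65 | $37,643.24
2 | $37,643.24 | $865.79 | $7,701.81 | $30,807.22
3 | $30,807.22 | $708.57 | $7,878.95 | $23,636.84
4 | $23,636.84 | $543.65 | $8,060.16 | $16,120.33
5 | $16,120.33 | $370.77 | $8,245.55 | $8,245.55

$8,245.55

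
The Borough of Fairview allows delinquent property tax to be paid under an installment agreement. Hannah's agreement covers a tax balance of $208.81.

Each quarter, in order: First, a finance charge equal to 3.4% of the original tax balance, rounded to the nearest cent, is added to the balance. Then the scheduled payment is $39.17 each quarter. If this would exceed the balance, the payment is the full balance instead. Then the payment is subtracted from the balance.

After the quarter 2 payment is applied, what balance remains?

Quarter 1: opening $208.81; interest $7.10 → $215.91; payment $39.17; balance $176.74
Quarter 2: opening $176.74; interest $7.10 → $183.84; payment $39.17; balance $144.67

$144.67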